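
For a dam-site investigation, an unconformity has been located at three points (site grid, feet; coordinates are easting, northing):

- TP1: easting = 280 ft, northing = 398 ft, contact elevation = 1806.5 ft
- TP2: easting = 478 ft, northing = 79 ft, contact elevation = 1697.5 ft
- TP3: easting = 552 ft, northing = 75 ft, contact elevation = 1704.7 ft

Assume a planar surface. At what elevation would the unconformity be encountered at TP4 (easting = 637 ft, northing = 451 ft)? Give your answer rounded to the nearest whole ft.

Two edge vectors: TP1→TP2 = (198, -319, -109), TP1→TP3 = (272, -323, -101.8).
Normal n = (TP1→TP2) × (TP1→TP3) = (-2732.8, -9491.6, 22814).
So ∂z/∂easting = −n_x/n_z = 0.11979 and ∂z/∂northing = −n_y/n_z = 0.41604.
Intercept c from TP1: 1806.5 − 33.54 − 165.59 = 1607.37.
At (637, 451): z = 76.3 + 187.6 + 1607.37 = 1871.3 ft.

1871 ft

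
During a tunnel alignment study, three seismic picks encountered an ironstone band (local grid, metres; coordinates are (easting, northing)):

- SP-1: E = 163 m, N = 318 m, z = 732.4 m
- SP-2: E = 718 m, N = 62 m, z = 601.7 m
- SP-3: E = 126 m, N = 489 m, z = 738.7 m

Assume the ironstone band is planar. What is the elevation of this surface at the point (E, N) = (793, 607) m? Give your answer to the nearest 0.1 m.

575.0 m

Two edge vectors: SP-1→SP-2 = (555, -256, -130.7), SP-1→SP-3 = (-37, 171, 6.3).
Normal n = (SP-1→SP-2) × (SP-1→SP-3) = (20736.9, 1339.4, 85433).
So ∂z/∂E = −n_x/n_z = −0.24273 and ∂z/∂N = −n_y/n_z = −0.01568.
Intercept c from SP-1: 732.4 + 39.56 + 4.99 = 776.95.
At (793, 607): z = −192.5 − 9.5 + 776.95 = 575.0 m.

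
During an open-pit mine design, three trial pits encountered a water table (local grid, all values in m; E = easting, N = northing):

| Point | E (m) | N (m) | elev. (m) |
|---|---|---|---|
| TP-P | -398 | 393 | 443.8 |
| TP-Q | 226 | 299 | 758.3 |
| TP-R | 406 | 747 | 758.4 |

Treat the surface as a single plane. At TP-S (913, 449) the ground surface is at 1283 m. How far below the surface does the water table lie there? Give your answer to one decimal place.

Two edge vectors: TP-P→TP-Q = (624, -94, 314.5), TP-P→TP-R = (804, 354, 314.6).
Normal n = (TP-P→TP-Q) × (TP-P→TP-R) = (-140905.4, 56547.6, 296472).
So ∂z/∂E = −n_x/n_z = 0.47527 and ∂z/∂N = −n_y/n_z = −0.19074.
Intercept c from TP-P: 443.8 + 189.16 + 74.96 = 707.92.
At (913, 449): z_contact = 433.93 − 85.64 + 707.92 = 1056.20 m.
Depth below ground = 1283 − 1056.20 = 226.8 m.

226.8 m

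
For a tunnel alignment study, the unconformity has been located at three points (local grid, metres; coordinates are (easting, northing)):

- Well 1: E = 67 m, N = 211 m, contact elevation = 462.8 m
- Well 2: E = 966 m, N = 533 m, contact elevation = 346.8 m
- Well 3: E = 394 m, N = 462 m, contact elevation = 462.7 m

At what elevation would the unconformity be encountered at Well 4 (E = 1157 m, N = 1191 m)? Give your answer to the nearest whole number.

Let the plane be z = a·E + b·N + c.
Well 2−Well 1: 899a + 322b = −116;  Well 3−Well 1: 327a + 251b = −0.1.
Solving gives a = −0.24165, b = 0.31442.
Then c = 462.8 − a·67 − b·211 = 412.65.
At (1157, 1191): z = −279.6 + 374.5 + 412.65 = 507.5 m.

508 m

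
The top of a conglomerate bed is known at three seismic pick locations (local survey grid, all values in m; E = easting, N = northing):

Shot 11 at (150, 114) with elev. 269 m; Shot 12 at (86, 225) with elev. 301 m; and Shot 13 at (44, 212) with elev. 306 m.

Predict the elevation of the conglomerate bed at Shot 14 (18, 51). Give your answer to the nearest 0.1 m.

280.6 m

Let the plane be z = a·E + b·N + c.
Shot 12−Shot 11: −64a + 111b = 32;  Shot 13−Shot 11: −106a + 98b = 37.
Solving gives a = −0.17674, b = 0.18639.
Then c = 269 − a·150 − b·114 = 274.26.
At (18, 51): z = −3.2 + 9.5 + 274.26 = 280.6 m.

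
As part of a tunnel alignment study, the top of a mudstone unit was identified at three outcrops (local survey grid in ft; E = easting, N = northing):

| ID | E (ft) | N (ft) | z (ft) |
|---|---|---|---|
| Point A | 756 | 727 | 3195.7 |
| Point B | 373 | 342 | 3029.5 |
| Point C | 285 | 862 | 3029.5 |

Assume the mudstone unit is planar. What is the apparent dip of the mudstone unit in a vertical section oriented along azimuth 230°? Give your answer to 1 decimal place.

18.0°

Let the plane be z = a·E + b·N + c.
Point B−Point A: −383a − 385b = −166.2;  Point C−Point A: −471a + 135b = −166.2.
Solving gives a = 0.37085, b = 0.06276.
Unit vector along 230° is (sin 230°, cos 230°) = (-0.7660, -0.6428).
Slope in that direction = a·(-0.7660) + b·(-0.6428) = −0.32443.
Apparent dip = arctan|0.32443| = 18.0° (true dip is 20.6°, so apparent ≤ true as expected).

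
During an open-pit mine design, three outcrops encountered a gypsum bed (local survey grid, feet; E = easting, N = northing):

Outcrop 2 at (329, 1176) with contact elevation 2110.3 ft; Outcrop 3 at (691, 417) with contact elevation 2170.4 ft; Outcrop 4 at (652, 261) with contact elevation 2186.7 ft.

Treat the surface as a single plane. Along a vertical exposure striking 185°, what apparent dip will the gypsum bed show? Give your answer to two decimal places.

5.62°

Two edge vectors: Outcrop 2→Outcrop 3 = (362, -759, 60.1), Outcrop 2→Outcrop 4 = (323, -915, 76.4).
Normal n = (Outcrop 2→Outcrop 3) × (Outcrop 2→Outcrop 4) = (-2996.1, -8244.5, -86073).
So ∂z/∂E = −n_x/n_z = −0.03481 and ∂z/∂N = −n_y/n_z = −0.09578.
Unit vector along 185° is (sin 185°, cos 185°) = (-0.0872, -0.9962).
Slope in that direction = a·(-0.0872) + b·(-0.9962) = 0.09845.
Apparent dip = arctan|0.09845| = 5.62° (true dip is 5.8°, so apparent ≤ true as expected).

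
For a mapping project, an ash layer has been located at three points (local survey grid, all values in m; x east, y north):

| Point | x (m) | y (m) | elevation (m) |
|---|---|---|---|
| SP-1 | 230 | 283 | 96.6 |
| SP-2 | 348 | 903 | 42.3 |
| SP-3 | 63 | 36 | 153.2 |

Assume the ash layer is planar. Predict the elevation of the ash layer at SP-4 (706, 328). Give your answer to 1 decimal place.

-43.6 m

Let the plane be z = a·x + b·y + c.
SP-2−SP-1: 118a + 620b = −54.3;  SP-3−SP-1: −167a − 247b = 56.6.
Solving gives a = −0.29142, b = −0.03212.
Then c = 96.6 − a·230 − b·283 = 172.72.
At (706, 328): z = −205.7 − 10.5 + 172.72 = -43.6 m.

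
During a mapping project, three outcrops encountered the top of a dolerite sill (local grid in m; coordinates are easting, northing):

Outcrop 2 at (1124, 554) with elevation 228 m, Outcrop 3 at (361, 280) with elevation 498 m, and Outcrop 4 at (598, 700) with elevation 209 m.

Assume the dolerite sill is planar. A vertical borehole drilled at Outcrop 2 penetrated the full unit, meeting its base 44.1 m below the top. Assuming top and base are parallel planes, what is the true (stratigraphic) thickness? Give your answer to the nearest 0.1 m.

37.4 m

Let the plane be z = a·easting + b·northing + c.
Outcrop 3−Outcrop 2: −763a − 274b = 270;  Outcrop 4−Outcrop 2: −526a + 146b = −19.
Solving gives a = −0.13390, b = −0.61254.
|∇z| = √(a²+b²) = 0.62700, so dip δ = arctan(0.62700) = 32.09°.
True thickness = vertical thickness × cos δ = 44.1 × cos 32.09° = 37.4 m.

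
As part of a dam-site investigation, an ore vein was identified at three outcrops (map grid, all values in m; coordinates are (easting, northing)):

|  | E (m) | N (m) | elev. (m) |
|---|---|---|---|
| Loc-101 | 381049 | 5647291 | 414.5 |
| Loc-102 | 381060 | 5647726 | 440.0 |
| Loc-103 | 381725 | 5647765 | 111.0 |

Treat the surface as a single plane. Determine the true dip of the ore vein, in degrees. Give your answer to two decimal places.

26.75°

Two edge vectors: Loc-101→Loc-102 = (11, 435, 25.5), Loc-101→Loc-103 = (676, 474, -303.5).
Normal n = (Loc-101→Loc-102) × (Loc-101→Loc-103) = (-144109.5, 20576.5, -288846).
So ∂z/∂E = −n_x/n_z = −0.49891 and ∂z/∂N = −n_y/n_z = 0.07124.
Gradient magnitude |∇z| = √(a² + b²) = √(0.24892 + 0.00507) = 0.50397.
True dip = arctan(0.50397) = 26.75°, dipping toward E (azimuth ≈ 098°).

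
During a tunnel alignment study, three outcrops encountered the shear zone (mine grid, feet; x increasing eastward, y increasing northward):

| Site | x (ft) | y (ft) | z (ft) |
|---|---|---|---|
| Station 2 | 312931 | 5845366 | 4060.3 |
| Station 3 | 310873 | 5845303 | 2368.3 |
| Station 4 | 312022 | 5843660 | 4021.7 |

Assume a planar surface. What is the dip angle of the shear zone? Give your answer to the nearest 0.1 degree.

43.1°

Two edge vectors: Station 2→Station 3 = (-2058, -63, -1692), Station 2→Station 4 = (-909, -1706, -38.6).
Normal n = (Station 2→Station 3) × (Station 2→Station 4) = (-2884120.2, 1458589.2, 3453681).
So ∂z/∂x = −n_x/n_z = 0.83509 and ∂z/∂y = −n_y/n_z = −0.42233.
Gradient magnitude |∇z| = √(a² + b²) = √(0.69737 + 0.17836) = 0.93580.
True dip = arctan(0.93580) = 43.1°, dipping toward WNW (azimuth ≈ 297°).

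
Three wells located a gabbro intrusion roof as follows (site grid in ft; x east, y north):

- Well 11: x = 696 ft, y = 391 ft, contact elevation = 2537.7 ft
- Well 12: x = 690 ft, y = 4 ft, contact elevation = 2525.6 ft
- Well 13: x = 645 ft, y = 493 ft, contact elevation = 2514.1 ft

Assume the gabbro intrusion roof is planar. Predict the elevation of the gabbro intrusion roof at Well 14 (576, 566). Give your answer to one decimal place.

2480.7 ft

Two edge vectors: Well 11→Well 12 = (-6, -387, -12.1), Well 11→Well 13 = (-51, 102, -23.6).
Normal n = (Well 11→Well 12) × (Well 11→Well 13) = (10367.4, 475.5, -20349).
So ∂z/∂x = −n_x/n_z = 0.50948 and ∂z/∂y = −n_y/n_z = 0.02337.
Intercept c from Well 11: 2537.7 − 354.60 − 9.14 = 2173.97.
At (576, 566): z = 293.5 + 13.2 + 2173.97 = 2480.7 ft.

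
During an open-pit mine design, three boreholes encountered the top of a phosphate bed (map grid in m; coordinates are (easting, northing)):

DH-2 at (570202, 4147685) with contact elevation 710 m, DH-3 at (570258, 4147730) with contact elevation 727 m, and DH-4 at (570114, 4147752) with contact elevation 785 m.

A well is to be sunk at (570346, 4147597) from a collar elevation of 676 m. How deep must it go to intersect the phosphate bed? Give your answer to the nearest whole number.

73 m

Two edge vectors: DH-2→DH-3 = (56, 45, 17), DH-2→DH-4 = (-88, 67, 75).
Normal n = (DH-2→DH-3) × (DH-2→DH-4) = (2236, -5696, 7712).
So ∂z/∂E = −n_x/n_z = −0.28993776 and ∂z/∂N = −n_y/n_z = 0.73858921.
Intercept c from DH-2: 710 + 165323.09 − 3063435.39 = −2897402.30.
At (570346, 4147597): z_contact = −165364.8 + 3063370.4 − 2897402.30 = 603.3 m.
Depth below ground = 676 − 603.3 = 73 m.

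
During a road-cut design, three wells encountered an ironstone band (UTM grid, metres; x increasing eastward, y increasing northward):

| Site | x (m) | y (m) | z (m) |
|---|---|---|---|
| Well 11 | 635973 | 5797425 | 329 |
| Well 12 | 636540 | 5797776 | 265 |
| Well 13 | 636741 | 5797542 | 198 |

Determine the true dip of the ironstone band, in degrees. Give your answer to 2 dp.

Let the plane be z = a·x + b·y + c.
Well 12−Well 11: 567a + 351b = −64;  Well 13−Well 11: 768a + 117b = −131.
Solving gives a = −0.18941, b = 0.12363.
Gradient magnitude |∇z| = √(a² + b²) = √(0.03588 + 0.01528) = 0.22618.
True dip = arctan(0.22618) = 12.74°, dipping toward ESE (azimuth ≈ 123°).

12.74°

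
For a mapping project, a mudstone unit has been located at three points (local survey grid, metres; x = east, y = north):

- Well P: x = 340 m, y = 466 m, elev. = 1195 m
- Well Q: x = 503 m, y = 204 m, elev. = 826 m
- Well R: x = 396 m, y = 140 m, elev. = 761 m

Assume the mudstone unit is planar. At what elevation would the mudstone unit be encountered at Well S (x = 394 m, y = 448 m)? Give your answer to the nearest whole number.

1162 m

Two edge vectors: Well P→Well Q = (163, -262, -369), Well P→Well R = (56, -326, -434).
Normal n = (Well P→Well Q) × (Well P→Well R) = (-6586, 50078, -38466).
So ∂z/∂x = −n_x/n_z = −0.17122 and ∂z/∂y = −n_y/n_z = 1.30188.
Intercept c from Well P: 1195 + 58.21 − 606.67 = 646.54.
At (394, 448): z = −67.5 + 583.2 + 646.54 = 1162.3 m.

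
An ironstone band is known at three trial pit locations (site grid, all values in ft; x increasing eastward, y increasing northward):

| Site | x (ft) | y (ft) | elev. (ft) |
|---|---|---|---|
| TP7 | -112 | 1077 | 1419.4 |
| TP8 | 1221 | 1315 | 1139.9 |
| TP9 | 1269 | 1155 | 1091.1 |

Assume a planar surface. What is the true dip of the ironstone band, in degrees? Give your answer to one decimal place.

Let the plane be z = a·x + b·y + c.
TP8−TP7: 1333a + 238b = −279.5;  TP9−TP7: 1381a + 78b = −328.3.
Solving gives a = −0.25070, b = 0.22979.
Gradient magnitude |∇z| = √(a² + b²) = √(0.06285 + 0.05280) = 0.34008.
True dip = arctan(0.34008) = 18.8°, dipping toward SE (azimuth ≈ 133°).

18.8°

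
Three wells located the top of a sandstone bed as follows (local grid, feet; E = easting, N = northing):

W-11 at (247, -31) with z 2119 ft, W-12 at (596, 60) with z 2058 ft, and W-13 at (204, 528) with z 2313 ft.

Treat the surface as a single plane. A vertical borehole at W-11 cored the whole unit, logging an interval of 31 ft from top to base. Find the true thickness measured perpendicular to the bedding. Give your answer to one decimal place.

Let the plane be z = a·E + b·N + c.
W-12−W-11: 349a + 91b = −61;  W-13−W-11: −43a + 559b = 194.
Solving gives a = −0.26006, b = 0.32704.
|∇z| = √(a²+b²) = 0.41784, so dip δ = arctan(0.41784) = 22.68°.
True thickness = vertical thickness × cos δ = 31 × cos 22.68° = 28.6 ft.

28.6 ft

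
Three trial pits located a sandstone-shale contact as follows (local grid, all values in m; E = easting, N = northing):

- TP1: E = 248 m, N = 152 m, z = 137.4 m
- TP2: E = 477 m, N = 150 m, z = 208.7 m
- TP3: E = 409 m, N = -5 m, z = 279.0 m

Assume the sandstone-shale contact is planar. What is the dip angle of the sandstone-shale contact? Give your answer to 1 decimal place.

Two edge vectors: TP1→TP2 = (229, -2, 71.3), TP1→TP3 = (161, -157, 141.6).
Normal n = (TP1→TP2) × (TP1→TP3) = (10910.9, -20947.1, -35631).
So ∂z/∂E = −n_x/n_z = 0.30622 and ∂z/∂N = −n_y/n_z = −0.58789.
Gradient magnitude |∇z| = √(a² + b²) = √(0.09377 + 0.34561) = 0.66286.
True dip = arctan(0.66286) = 33.5°, dipping toward NNW (azimuth ≈ 332°).

33.5°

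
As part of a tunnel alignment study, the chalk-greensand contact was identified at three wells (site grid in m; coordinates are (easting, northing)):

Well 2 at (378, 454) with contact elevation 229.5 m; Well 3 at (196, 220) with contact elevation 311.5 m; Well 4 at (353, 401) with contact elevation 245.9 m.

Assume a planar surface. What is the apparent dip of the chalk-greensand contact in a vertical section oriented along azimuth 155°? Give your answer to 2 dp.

Let the plane be z = a·E + b·N + c.
Well 3−Well 2: −182a − 234b = 82;  Well 4−Well 2: −25a − 53b = 16.4.
Solving gives a = −0.13393, b = −0.24626.
Unit vector along 155° is (sin 155°, cos 155°) = (0.4226, -0.9063).
Slope in that direction = a·(0.4226) + b·(-0.9063) = 0.16659.
Apparent dip = arctan|0.16659| = 9.46° (true dip is 15.7°, so apparent ≤ true as expected).

9.46°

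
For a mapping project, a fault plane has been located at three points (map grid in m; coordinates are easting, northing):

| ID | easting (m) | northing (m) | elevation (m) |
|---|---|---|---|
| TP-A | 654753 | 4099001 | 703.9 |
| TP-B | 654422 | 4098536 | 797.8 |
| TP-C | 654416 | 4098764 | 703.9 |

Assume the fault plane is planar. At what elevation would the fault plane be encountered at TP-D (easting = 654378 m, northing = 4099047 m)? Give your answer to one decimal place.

578.7 m

Two edge vectors: TP-A→TP-B = (-331, -465, 93.9), TP-A→TP-C = (-337, -237, 0).
Normal n = (TP-A→TP-B) × (TP-A→TP-C) = (22254.3, -31644.3, -78258).
So ∂z/∂easting = −n_x/n_z = 0.284370927 and ∂z/∂northing = −n_y/n_z = −0.404358660.
Intercept c from TP-A: 703.9 − 186192.72 + 1657466.55 = 1471977.73.
At (654378, 4099047): z = 186086.1 − 1657485.2 + 1471977.73 = 578.7 m.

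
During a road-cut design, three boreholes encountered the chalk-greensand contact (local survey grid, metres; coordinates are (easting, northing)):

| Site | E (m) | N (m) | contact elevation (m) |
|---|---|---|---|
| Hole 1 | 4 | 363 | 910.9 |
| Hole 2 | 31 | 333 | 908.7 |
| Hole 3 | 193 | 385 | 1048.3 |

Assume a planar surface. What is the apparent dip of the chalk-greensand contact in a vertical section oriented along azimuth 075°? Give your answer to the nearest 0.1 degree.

38.6°

Let the plane be z = a·E + b·N + c.
Hole 2−Hole 1: 27a − 30b = −2.2;  Hole 3−Hole 1: 189a + 22b = 137.4.
Solving gives a = 0.65032, b = 0.65862.
Unit vector along 075° is (sin 75°, cos 75°) = (0.9659, 0.2588).
Slope in that direction = a·(0.9659) + b·(0.2588) = 0.79862.
Apparent dip = arctan|0.79862| = 38.6° (true dip is 42.8°, so apparent ≤ true as expected).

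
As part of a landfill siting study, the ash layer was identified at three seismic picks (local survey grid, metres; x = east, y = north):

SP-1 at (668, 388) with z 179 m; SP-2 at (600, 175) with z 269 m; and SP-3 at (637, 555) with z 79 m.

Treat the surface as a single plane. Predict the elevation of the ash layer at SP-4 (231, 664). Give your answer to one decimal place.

-121.0 m

Let the plane be z = a·x + b·y + c.
SP-2−SP-1: −68a − 213b = 90;  SP-3−SP-1: −31a + 167b = −100.
Solving gives a = 0.34913, b = −0.53399.
Then c = 179 − a·668 − b·388 = 152.97.
At (231, 664): z = 80.6 − 354.6 + 152.97 = -121.0 m.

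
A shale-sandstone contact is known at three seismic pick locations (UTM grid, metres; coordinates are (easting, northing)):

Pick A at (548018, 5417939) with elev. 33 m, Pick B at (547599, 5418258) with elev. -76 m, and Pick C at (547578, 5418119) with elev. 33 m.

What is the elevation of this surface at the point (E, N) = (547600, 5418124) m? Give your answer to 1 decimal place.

22.7 m

Let the plane be z = a·E + b·N + c.
Pick B−Pick A: −419a + 319b = −109;  Pick C−Pick A: −440a + 180b = 0.
Solving gives a = −0.302125038, b = −0.738527872.
Then c = 33 − a·548018 − b·5417939 = 4166901.92.
At (547600, 5418124): z = −165443.7 − 4001435.6 + 4166901.92 = 22.7 m.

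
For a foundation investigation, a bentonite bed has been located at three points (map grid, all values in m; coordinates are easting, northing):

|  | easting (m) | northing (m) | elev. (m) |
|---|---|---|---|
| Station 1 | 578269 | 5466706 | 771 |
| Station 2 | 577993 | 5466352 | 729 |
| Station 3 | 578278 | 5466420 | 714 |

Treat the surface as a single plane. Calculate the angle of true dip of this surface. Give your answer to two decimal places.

Two edge vectors: Station 1→Station 2 = (-276, -354, -42), Station 1→Station 3 = (9, -286, -57).
Normal n = (Station 1→Station 2) × (Station 1→Station 3) = (8166, -16110, 82122).
So ∂z/∂easting = −n_x/n_z = −0.09944 and ∂z/∂northing = −n_y/n_z = 0.19617.
Gradient magnitude |∇z| = √(a² + b²) = √(0.00989 + 0.03848) = 0.21993.
True dip = arctan(0.21993) = 12.40°, dipping toward SSE (azimuth ≈ 153°).

12.40°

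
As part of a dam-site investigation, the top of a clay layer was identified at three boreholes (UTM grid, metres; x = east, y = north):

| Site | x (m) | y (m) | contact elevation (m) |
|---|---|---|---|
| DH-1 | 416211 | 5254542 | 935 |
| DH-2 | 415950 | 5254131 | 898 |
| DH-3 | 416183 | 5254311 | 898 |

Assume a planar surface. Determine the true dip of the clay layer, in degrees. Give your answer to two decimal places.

Let the plane be z = a·x + b·y + c.
DH-2−DH-1: −261a − 411b = −37;  DH-3−DH-1: −28a − 231b = −37.
Solving gives a = −0.13652, b = 0.17672.
Gradient magnitude |∇z| = √(a² + b²) = √(0.01864 + 0.03123) = 0.22331.
True dip = arctan(0.22331) = 12.59°, dipping toward SE (azimuth ≈ 142°).

12.59°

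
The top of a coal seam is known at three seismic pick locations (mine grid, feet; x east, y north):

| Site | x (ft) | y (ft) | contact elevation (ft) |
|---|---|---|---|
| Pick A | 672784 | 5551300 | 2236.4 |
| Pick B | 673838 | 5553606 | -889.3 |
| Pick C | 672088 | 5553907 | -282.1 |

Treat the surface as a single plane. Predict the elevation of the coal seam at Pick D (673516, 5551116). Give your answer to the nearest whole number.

2047 ft

Let the plane be z = a·x + b·y + c.
Pick B−Pick A: 1054a + 2306b = −3125.7;  Pick C−Pick A: −696a + 2607b = −2518.5.
Solving gives a = −0.53782936, b = −1.10963914.
Then c = 2236.4 − a·672784 − b·5551300 = 6524019.14.
At (673516, 5551116): z = −362236.7 − 6159735.6 + 6524019.14 = 2046.9 ft.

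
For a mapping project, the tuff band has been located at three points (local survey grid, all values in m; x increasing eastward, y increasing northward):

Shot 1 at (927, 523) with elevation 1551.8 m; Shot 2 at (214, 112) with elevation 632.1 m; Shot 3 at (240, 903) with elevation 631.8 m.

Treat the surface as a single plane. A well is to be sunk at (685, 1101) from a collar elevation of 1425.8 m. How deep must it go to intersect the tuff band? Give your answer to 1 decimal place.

Let the plane be z = a·x + b·y + c.
Shot 2−Shot 1: −713a − 411b = −919.7;  Shot 3−Shot 1: −687a + 380b = −920.
Solving gives a = 1.315037, b = −0.043604.
Then c = 1551.8 − a·927 − b·523 = 355.57.
At (685, 1101): z_contact = 900.80 − 48.01 + 355.57 = 1208.36 m.
Depth below ground = 1425.8 − 1208.36 = 217.4 m.

217.4 m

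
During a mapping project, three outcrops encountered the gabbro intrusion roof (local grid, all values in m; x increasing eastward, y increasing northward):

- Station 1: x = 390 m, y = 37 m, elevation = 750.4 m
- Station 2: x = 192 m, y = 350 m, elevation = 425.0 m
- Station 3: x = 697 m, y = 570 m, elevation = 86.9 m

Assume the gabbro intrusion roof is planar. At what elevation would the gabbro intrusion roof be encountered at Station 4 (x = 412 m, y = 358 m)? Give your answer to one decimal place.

378.5 m

Two edge vectors: Station 1→Station 2 = (-198, 313, -325.4), Station 1→Station 3 = (307, 533, -663.5).
Normal n = (Station 1→Station 2) × (Station 1→Station 3) = (-34237.3, -231270.8, -201625).
So ∂z/∂x = −n_x/n_z = −0.16981 and ∂z/∂y = −n_y/n_z = −1.14703.
Intercept c from Station 1: 750.4 + 66.22 + 42.44 = 859.06.
At (412, 358): z = −70.0 − 410.6 + 859.06 = 378.5 m.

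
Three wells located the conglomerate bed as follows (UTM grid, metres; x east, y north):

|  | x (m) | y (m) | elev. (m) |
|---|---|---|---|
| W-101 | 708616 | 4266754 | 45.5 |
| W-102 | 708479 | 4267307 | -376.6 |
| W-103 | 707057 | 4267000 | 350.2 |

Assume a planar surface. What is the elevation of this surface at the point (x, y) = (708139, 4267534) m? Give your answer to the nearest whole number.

Let the plane be z = a·x + b·y + c.
W-102−W-101: −137a + 553b = −422.1;  W-103−W-101: −1559a + 246b = 304.7.
Solving gives a = −0.32873911, b = −0.84473284.
Then c = 45.5 − a·708616 − b·4266754 = 3837262.50.
At (708139, 4267534): z = −232793.0 − 3604926.1 + 3837262.50 = -456.6 m.

-457 m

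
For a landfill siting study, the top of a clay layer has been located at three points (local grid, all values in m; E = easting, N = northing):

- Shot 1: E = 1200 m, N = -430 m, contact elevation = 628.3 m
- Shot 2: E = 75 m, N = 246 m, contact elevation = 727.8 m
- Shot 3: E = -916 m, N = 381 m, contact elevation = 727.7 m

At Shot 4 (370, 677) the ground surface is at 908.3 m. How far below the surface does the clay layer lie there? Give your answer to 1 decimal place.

90.7 m

Let the plane be z = a·E + b·N + c.
Shot 2−Shot 1: −1125a + 676b = 99.5;  Shot 3−Shot 1: −2116a + 811b = 99.4.
Solving gives a = 0.026060, b = 0.190558.
Then c = 628.3 − a·1200 − b·-430 = 678.97.
At (370, 677): z_contact = 9.64 + 129.01 + 678.97 = 817.62 m.
Depth below ground = 908.3 − 817.62 = 90.7 m.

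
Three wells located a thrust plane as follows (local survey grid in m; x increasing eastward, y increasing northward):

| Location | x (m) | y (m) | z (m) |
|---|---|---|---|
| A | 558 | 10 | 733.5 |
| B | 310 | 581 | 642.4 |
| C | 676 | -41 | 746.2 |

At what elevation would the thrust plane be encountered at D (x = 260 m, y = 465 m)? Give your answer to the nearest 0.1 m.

Two edge vectors: A→B = (-248, 571, -91.1), A→C = (118, -51, 12.7).
Normal n = (A→B) × (A→C) = (2605.6, -7600.2, -54730).
So ∂z/∂x = −n_x/n_z = 0.04761 and ∂z/∂y = −n_y/n_z = −0.13887.
Intercept c from A: 733.5 − 26.57 + 1.39 = 708.32.
At (260, 465): z = 12.4 − 64.6 + 708.32 = 656.1 m.

656.1 m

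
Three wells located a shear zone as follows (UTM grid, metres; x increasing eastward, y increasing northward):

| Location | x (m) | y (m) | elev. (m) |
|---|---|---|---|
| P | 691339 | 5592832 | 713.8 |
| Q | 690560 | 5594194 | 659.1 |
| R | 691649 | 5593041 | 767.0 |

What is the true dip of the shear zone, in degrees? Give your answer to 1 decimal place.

8.5°

Let the plane be z = a·x + b·y + c.
Q−P: −779a + 1362b = −54.7;  R−P: 310a + 209b = 53.2.
Solving gives a = 0.14340, b = 0.04185.
Gradient magnitude |∇z| = √(a² + b²) = √(0.02056 + 0.00175) = 0.14938.
True dip = arctan(0.14938) = 8.5°, dipping toward WSW (azimuth ≈ 254°).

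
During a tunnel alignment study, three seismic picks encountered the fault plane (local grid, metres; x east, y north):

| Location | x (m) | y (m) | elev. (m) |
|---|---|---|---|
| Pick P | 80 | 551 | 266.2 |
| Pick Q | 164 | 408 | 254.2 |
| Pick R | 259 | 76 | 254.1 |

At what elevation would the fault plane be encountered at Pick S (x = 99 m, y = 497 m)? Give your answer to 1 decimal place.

265.2 m

Two edge vectors: Pick P→Pick Q = (84, -143, -12), Pick P→Pick R = (179, -475, -12.1).
Normal n = (Pick P→Pick Q) × (Pick P→Pick R) = (-3969.7, -1131.6, -14303).
So ∂z/∂x = −n_x/n_z = −0.27754 and ∂z/∂y = −n_y/n_z = −0.07912.
Intercept c from Pick P: 266.2 + 22.20 + 43.59 = 332.00.
At (99, 497): z = −27.5 − 39.3 + 332.00 = 265.2 m.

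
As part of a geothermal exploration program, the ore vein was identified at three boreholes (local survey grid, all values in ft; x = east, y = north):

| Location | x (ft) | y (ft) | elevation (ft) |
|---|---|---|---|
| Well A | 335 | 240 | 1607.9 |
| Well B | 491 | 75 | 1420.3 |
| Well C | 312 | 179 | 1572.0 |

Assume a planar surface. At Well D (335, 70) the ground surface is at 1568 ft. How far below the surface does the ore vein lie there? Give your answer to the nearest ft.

Two edge vectors: Well A→Well B = (156, -165, -187.6), Well A→Well C = (-23, -61, -35.9).
Normal n = (Well A→Well B) × (Well A→Well C) = (-5520.1, 9915.2, -13311).
So ∂z/∂x = −n_x/n_z = −0.41470 and ∂z/∂y = −n_y/n_z = 0.74489.
Intercept c from Well A: 1607.9 + 138.93 − 178.77 = 1568.05.
At (335, 70): z_contact = −138.9 + 52.1 + 1568.05 = 1481.3 ft.
Depth below ground = 1568 − 1481.3 = 87 ft.

87 ft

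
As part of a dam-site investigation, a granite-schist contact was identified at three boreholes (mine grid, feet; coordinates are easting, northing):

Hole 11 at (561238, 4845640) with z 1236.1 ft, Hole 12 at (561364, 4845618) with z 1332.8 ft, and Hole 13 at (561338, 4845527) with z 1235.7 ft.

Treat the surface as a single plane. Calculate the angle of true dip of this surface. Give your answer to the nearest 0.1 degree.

50.6°

Two edge vectors: Hole 11→Hole 12 = (126, -22, 96.7), Hole 11→Hole 13 = (100, -113, -0.4).
Normal n = (Hole 11→Hole 12) × (Hole 11→Hole 13) = (10935.9, 9720.4, -12038).
So ∂z/∂easting = −n_x/n_z = 0.90845 and ∂z/∂northing = −n_y/n_z = 0.80748.
Gradient magnitude |∇z| = √(a² + b²) = √(0.82528 + 0.65202) = 1.21544.
True dip = arctan(1.21544) = 50.6°, dipping toward SW (azimuth ≈ 228°).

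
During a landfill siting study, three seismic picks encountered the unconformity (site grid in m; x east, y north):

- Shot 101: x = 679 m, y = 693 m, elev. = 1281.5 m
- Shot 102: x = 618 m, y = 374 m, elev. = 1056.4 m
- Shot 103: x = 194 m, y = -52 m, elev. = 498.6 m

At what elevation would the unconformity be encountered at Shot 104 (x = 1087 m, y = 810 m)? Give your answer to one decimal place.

1653.6 m

Two edge vectors: Shot 101→Shot 102 = (-61, -319, -225.1), Shot 101→Shot 103 = (-485, -745, -782.9).
Normal n = (Shot 101→Shot 102) × (Shot 101→Shot 103) = (82045.6, 61416.6, -109270).
So ∂z/∂x = −n_x/n_z = 0.750852 and ∂z/∂y = −n_y/n_z = 0.562063.
Intercept c from Shot 101: 1281.5 − 509.83 − 389.51 = 382.16.
At (1087, 810): z = 816.2 + 455.3 + 382.16 = 1653.6 m.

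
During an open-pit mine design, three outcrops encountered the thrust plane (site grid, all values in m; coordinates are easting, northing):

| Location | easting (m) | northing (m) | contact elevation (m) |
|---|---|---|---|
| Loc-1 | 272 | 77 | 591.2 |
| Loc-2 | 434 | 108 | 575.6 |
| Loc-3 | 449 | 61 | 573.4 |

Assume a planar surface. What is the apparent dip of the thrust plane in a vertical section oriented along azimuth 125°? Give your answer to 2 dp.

5.14°

Let the plane be z = a·easting + b·northing + c.
Loc-2−Loc-1: 162a + 31b = −15.6;  Loc-3−Loc-1: 177a − 16b = −17.8.
Solving gives a = −0.09920, b = 0.01515.
Unit vector along 125° is (sin 125°, cos 125°) = (0.8192, -0.5736).
Slope in that direction = a·(0.8192) + b·(-0.5736) = −0.08995.
Apparent dip = arctan|0.08995| = 5.14° (true dip is 5.7°, so apparent ≤ true as expected).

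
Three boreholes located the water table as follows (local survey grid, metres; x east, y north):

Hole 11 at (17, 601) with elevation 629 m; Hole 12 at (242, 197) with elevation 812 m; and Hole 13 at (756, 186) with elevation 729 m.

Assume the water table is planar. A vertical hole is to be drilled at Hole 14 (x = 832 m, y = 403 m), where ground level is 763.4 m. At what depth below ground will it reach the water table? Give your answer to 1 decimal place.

Let the plane be z = a·x + b·y + c.
Hole 12−Hole 11: 225a − 404b = 183;  Hole 13−Hole 11: 739a − 415b = 100.
Solving gives a = −0.17324, b = −0.54945.
Then c = 629 − a·17 − b·601 = 962.17.
At (832, 403): z_contact = −144.13 − 221.43 + 962.17 = 596.60 m.
Depth below ground = 763.4 − 596.60 = 166.8 m.

166.8 m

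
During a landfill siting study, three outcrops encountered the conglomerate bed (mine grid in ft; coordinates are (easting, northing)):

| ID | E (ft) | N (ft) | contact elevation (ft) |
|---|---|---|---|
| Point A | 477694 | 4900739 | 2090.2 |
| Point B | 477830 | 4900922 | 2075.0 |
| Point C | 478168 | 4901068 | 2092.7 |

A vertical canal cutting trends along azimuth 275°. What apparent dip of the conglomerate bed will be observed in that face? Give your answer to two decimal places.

Two edge vectors: Point A→Point B = (136, 183, -15.2), Point A→Point C = (474, 329, 2.5).
Normal n = (Point A→Point B) × (Point A→Point C) = (5458.3, -7544.8, -41998).
So ∂z/∂E = −n_x/n_z = 0.12997 and ∂z/∂N = −n_y/n_z = −0.17965.
Unit vector along 275° is (sin 275°, cos 275°) = (-0.9962, 0.0872).
Slope in that direction = a·(-0.9962) + b·(0.0872) = −0.14513.
Apparent dip = arctan|0.14513| = 8.26° (true dip is 12.5°, so apparent ≤ true as expected).

8.26°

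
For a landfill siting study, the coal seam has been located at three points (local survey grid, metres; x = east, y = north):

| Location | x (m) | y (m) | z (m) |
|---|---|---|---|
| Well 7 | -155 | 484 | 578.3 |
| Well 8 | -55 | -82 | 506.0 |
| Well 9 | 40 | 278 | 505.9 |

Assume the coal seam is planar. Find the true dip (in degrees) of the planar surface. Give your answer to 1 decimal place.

Two edge vectors: Well 7→Well 8 = (100, -566, -72.3), Well 7→Well 9 = (195, -206, -72.4).
Normal n = (Well 7→Well 8) × (Well 7→Well 9) = (26084.6, -6858.5, 89770).
So ∂z/∂x = −n_x/n_z = −0.29057 and ∂z/∂y = −n_y/n_z = 0.07640.
Gradient magnitude |∇z| = √(a² + b²) = √(0.08443 + 0.00584) = 0.30045.
True dip = arctan(0.30045) = 16.7°, dipping toward ESE (azimuth ≈ 105°).

16.7°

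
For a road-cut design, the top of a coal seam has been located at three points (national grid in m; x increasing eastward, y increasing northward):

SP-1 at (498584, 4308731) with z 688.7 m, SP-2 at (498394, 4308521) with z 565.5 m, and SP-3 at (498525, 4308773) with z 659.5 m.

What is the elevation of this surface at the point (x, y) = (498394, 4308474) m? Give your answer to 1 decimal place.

561.5 m

Let the plane be z = a·x + b·y + c.
SP-2−SP-1: −190a − 210b = −123.2;  SP-3−SP-1: −59a + 42b = −29.2.
Solving gives a = 0.555051546, b = 0.084477172.
Then c = 688.7 − a·498584 − b·4308731 = −640040.53.
At (498394, 4308474): z = 276634.4 + 363967.7 − 640040.53 = 561.5 m.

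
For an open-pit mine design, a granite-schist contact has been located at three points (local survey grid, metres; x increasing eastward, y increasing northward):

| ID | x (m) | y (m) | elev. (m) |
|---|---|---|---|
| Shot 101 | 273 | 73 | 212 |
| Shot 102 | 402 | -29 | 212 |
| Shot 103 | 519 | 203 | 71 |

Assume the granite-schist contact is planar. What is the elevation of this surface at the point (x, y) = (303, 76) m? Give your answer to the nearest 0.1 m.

Two edge vectors: Shot 101→Shot 102 = (129, -102, 0), Shot 101→Shot 103 = (246, 130, -141).
Normal n = (Shot 101→Shot 102) × (Shot 101→Shot 103) = (14382, 18189, 41862).
So ∂z/∂x = −n_x/n_z = −0.34356 and ∂z/∂y = −n_y/n_z = −0.43450.
Intercept c from Shot 101: 212 + 93.79 + 31.72 = 337.51.
At (303, 76): z = −104.1 − 33.0 + 337.51 = 200.4 m.

200.4 m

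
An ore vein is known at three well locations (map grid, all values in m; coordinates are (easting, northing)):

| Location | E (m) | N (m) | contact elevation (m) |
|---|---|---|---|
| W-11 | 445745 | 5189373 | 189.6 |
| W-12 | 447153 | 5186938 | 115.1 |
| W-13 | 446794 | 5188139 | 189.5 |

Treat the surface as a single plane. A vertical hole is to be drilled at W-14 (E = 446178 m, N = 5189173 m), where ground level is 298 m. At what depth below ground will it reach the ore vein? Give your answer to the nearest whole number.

79 m

Two edge vectors: W-11→W-12 = (1408, -2435, -74.5), W-11→W-13 = (1049, -1234, -0.1).
Normal n = (W-11→W-12) × (W-11→W-13) = (-91689.5, -78009.7, 816843).
So ∂z/∂E = −n_x/n_z = 0.11224862 and ∂z/∂N = −n_y/n_z = 0.09550146.
Intercept c from W-11: 189.6 − 50034.26 − 495592.70 = −545437.37.
At (446178, 5189173): z_contact = 50082.9 + 495573.6 − 545437.37 = 219.1 m.
Depth below ground = 298 − 219.1 = 79 m.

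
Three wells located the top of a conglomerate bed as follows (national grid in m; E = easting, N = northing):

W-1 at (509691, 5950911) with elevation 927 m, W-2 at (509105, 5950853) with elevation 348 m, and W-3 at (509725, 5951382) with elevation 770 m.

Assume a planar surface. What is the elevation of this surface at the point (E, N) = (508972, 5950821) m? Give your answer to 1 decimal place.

224.3 m

Let the plane be z = a·E + b·N + c.
W-2−W-1: −586a − 58b = −579;  W-3−W-1: 34a + 471b = −157.
Solving gives a = 1.028394287, b = −0.407569864.
Then c = 927 − a·509691 − b·5950911 = 1902175.67.
At (508972, 5950821): z = 523423.9 − 2425375.3 + 1902175.67 = 224.3 m.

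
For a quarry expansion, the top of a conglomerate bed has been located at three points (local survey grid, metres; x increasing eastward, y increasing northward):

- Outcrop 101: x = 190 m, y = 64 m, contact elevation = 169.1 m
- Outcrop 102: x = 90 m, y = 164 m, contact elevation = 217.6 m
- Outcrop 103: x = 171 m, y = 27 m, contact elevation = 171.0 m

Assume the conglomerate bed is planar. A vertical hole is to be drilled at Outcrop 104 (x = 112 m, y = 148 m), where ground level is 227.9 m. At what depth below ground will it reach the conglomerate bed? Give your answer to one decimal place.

Two edge vectors: Outcrop 101→Outcrop 102 = (-100, 100, 48.5), Outcrop 101→Outcrop 103 = (-19, -37, 1.9).
Normal n = (Outcrop 101→Outcrop 102) × (Outcrop 101→Outcrop 103) = (1984.5, -731.5, 5600).
So ∂z/∂x = −n_x/n_z = −0.35438 and ∂z/∂y = −n_y/n_z = 0.13062.
Intercept c from Outcrop 101: 169.1 + 67.33 − 8.36 = 228.07.
At (112, 148): z_contact = −39.69 + 19.33 + 228.07 = 207.71 m.
Depth below ground = 227.9 − 207.71 = 20.2 m.

20.2 m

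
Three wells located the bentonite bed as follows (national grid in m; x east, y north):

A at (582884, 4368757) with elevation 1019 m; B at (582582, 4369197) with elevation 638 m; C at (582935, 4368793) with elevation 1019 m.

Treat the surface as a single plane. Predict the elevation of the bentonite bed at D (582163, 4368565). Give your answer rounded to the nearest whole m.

Two edge vectors: A→B = (-302, 440, -381), A→C = (51, 36, 0).
Normal n = (A→B) × (A→C) = (13716, -19431, -33312).
So ∂z/∂x = −n_x/n_z = 0.41174352 and ∂z/∂y = −n_y/n_z = −0.58330331.
Intercept c from A: 1019 − 239998.71 + 2548310.44 = 2309330.73.
At (582163, 4368565): z = 239701.8 − 2548198.4 + 2309330.73 = 834.1 m.

834 m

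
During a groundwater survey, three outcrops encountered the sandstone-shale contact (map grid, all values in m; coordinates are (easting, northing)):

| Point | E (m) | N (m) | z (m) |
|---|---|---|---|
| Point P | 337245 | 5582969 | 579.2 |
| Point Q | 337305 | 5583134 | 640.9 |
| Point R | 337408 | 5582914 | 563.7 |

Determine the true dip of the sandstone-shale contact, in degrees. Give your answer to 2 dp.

Two edge vectors: Point P→Point Q = (60, 165, 61.7), Point P→Point R = (163, -55, -15.5).
Normal n = (Point P→Point Q) × (Point P→Point R) = (836, 10987.1, -30195).
So ∂z/∂E = −n_x/n_z = 0.02769 and ∂z/∂N = −n_y/n_z = 0.36387.
Gradient magnitude |∇z| = √(a² + b²) = √(0.00077 + 0.13240) = 0.36492.
True dip = arctan(0.36492) = 20.05°, dipping toward S (azimuth ≈ 184°).

20.05°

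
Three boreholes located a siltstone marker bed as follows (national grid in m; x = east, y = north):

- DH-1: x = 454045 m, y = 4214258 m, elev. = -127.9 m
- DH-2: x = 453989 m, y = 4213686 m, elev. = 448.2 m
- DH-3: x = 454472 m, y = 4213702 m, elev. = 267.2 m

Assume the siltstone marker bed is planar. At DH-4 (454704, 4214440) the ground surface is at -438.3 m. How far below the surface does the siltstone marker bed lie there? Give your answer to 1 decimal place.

92.5 m

Two edge vectors: DH-1→DH-2 = (-56, -572, 576.1), DH-1→DH-3 = (427, -556, 395.1).
Normal n = (DH-1→DH-2) × (DH-1→DH-3) = (94314.4, 268120.3, 275380).
So ∂z/∂x = −n_x/n_z = −0.342488198 and ∂z/∂y = −n_y/n_z = −0.973637519.
Intercept c from DH-1: -127.9 + 155505.05 + 4103159.70 = 4258536.86.
At (454704, 4214440): z_contact = −155730.75 − 4103336.91 + 4258536.86 = -530.80 m.
Depth below ground = -438.3 − (-530.80) = 92.5 m.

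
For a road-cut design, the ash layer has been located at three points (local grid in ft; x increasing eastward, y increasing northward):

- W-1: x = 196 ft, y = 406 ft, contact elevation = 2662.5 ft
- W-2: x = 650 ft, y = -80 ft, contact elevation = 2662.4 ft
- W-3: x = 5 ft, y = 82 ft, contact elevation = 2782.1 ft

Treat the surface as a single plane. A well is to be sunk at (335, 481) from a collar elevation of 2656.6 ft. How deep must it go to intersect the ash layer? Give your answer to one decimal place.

44.8 ft

Let the plane be z = a·x + b·y + c.
W-2−W-1: 454a − 486b = −0.1;  W-3−W-1: −191a − 324b = 119.6.
Solving gives a = −0.24240, b = −0.22624.
Then c = 2662.5 − a·196 − b·406 = 2801.86.
At (335, 481): z_contact = −81.21 − 108.82 + 2801.86 = 2611.84 ft.
Depth below ground = 2656.6 − 2611.84 = 44.8 ft.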